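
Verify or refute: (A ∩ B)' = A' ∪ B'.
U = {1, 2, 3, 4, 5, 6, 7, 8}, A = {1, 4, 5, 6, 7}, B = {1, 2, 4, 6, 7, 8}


LHS: A ∩ B = {1, 4, 6, 7}
(A ∩ B)' = U \ (A ∩ B) = {2, 3, 5, 8}
A' = {2, 3, 8}, B' = {3, 5}
Claimed RHS: A' ∪ B' = {2, 3, 5, 8}
Identity is VALID: LHS = RHS = {2, 3, 5, 8} ✓

Identity is valid. (A ∩ B)' = A' ∪ B' = {2, 3, 5, 8}


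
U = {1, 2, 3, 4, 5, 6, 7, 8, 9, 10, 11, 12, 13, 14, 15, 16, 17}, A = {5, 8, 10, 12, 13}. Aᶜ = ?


Aᶜ = U \ A = elements in U but not in A
U = {1, 2, 3, 4, 5, 6, 7, 8, 9, 10, 11, 12, 13, 14, 15, 16, 17}
A = {5, 8, 10, 12, 13}
Aᶜ = {1, 2, 3, 4, 6, 7, 9, 11, 14, 15, 16, 17}

Aᶜ = {1, 2, 3, 4, 6, 7, 9, 11, 14, 15, 16, 17}


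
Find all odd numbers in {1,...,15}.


Checking each candidate:
Condition: odd numbers in {1,...,15}
Result = {1, 3, 5, 7, 9, 11, 13, 15}

{1, 3, 5, 7, 9, 11, 13, 15}


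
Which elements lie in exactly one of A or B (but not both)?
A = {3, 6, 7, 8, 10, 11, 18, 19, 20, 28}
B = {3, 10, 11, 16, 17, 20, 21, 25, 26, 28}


A △ B = (A \ B) ∪ (B \ A) = elements in exactly one of A or B
A \ B = {6, 7, 8, 18, 19}
B \ A = {16, 17, 21, 25, 26}
A △ B = {6, 7, 8, 16, 17, 18, 19, 21, 25, 26}

A △ B = {6, 7, 8, 16, 17, 18, 19, 21, 25, 26}


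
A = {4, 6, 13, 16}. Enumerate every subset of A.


|A| = 4, so |P(A)| = 2^4 = 16
Enumerate subsets by cardinality (0 to 4):
∅, {4}, {6}, {13}, {16}, {4, 6}, {4, 13}, {4, 16}, {6, 13}, {6, 16}, {13, 16}, {4, 6, 13}, {4, 6, 16}, {4, 13, 16}, {6, 13, 16}, {4, 6, 13, 16}

P(A) has 16 subsets: ∅, {4}, {6}, {13}, {16}, {4, 6}, {4, 13}, {4, 16}, {6, 13}, {6, 16}, {13, 16}, {4, 6, 13}, {4, 6, 16}, {4, 13, 16}, {6, 13, 16}, {4, 6, 13, 16}


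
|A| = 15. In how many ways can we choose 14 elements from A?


C(n,k) = n! / (k!(n-k)!)
C(15,14) = 15! / (14!1!)
= 15

C(15,14) = 15


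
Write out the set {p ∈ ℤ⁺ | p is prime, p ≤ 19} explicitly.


Checking each candidate:
Condition: primes ≤ 19
Result = {2, 3, 5, 7, 11, 13, 17, 19}

{2, 3, 5, 7, 11, 13, 17, 19}


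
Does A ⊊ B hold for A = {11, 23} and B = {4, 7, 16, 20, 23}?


A ⊂ B requires: A ⊆ B AND A ≠ B.
A ⊆ B? No
A ⊄ B, so A is not a proper subset.

No, A is not a proper subset of B


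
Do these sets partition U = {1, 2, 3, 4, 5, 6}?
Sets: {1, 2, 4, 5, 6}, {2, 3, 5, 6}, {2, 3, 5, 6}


A partition requires: (1) non-empty parts, (2) pairwise disjoint, (3) union = U
Parts: {1, 2, 4, 5, 6}, {2, 3, 5, 6}, {2, 3, 5, 6}
Union of parts: {1, 2, 3, 4, 5, 6}
U = {1, 2, 3, 4, 5, 6}
All non-empty? True
Pairwise disjoint? False
Covers U? True

No, not a valid partition


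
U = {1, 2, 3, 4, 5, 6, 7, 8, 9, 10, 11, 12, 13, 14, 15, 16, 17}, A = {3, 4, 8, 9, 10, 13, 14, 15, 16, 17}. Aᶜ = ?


Aᶜ = U \ A = elements in U but not in A
U = {1, 2, 3, 4, 5, 6, 7, 8, 9, 10, 11, 12, 13, 14, 15, 16, 17}
A = {3, 4, 8, 9, 10, 13, 14, 15, 16, 17}
Aᶜ = {1, 2, 5, 6, 7, 11, 12}

Aᶜ = {1, 2, 5, 6, 7, 11, 12}


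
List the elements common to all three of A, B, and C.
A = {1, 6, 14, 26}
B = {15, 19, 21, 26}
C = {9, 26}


A ∩ B = {26}
(A ∩ B) ∩ C = {26}

A ∩ B ∩ C = {26}


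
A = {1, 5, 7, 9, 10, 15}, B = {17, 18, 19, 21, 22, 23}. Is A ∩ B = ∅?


Disjoint means A ∩ B = ∅.
A ∩ B = ∅
A ∩ B = ∅, so A and B are disjoint.

Yes, A and B are disjoint


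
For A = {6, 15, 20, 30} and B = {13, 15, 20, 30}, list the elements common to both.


A ∩ B = elements in both A and B
A = {6, 15, 20, 30}
B = {13, 15, 20, 30}
A ∩ B = {15, 20, 30}

A ∩ B = {15, 20, 30}


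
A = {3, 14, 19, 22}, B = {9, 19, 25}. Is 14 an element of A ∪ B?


A = {3, 14, 19, 22}, B = {9, 19, 25}
A ∪ B = all elements in A or B
A ∪ B = {3, 9, 14, 19, 22, 25}
Checking if 14 ∈ A ∪ B
14 is in A ∪ B → True

14 ∈ A ∪ B


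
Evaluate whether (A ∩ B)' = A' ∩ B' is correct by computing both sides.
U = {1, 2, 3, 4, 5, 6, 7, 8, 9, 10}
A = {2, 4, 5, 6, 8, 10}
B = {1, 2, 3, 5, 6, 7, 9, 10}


LHS: A ∩ B = {2, 5, 6, 10}
(A ∩ B)' = U \ (A ∩ B) = {1, 3, 4, 7, 8, 9}
A' = {1, 3, 7, 9}, B' = {4, 8}
Claimed RHS: A' ∩ B' = ∅
Identity is INVALID: LHS = {1, 3, 4, 7, 8, 9} but the RHS claimed here equals ∅. The correct form is (A ∩ B)' = A' ∪ B'.

Identity is invalid: (A ∩ B)' = {1, 3, 4, 7, 8, 9} but A' ∩ B' = ∅. The correct De Morgan law is (A ∩ B)' = A' ∪ B'.


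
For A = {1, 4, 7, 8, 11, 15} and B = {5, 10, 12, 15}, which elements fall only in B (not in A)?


A = {1, 4, 7, 8, 11, 15}
B = {5, 10, 12, 15}
Region: only in B (not in A)
Elements: {5, 10, 12}

Elements only in B (not in A): {5, 10, 12}


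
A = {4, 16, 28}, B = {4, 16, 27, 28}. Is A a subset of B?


A ⊆ B means every element of A is in B.
All elements of A are in B.
So A ⊆ B.

Yes, A ⊆ B


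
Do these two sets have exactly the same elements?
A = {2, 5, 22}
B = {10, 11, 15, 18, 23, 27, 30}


Two sets are equal iff they have exactly the same elements.
A = {2, 5, 22}
B = {10, 11, 15, 18, 23, 27, 30}
Differences: {2, 5, 10, 11, 15, 18, 22, 23, 27, 30}
A ≠ B

No, A ≠ B


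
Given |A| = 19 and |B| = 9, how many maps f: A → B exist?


Each of |A| = 19 inputs maps to any of |B| = 9 outputs.
# functions = |B|^|A| = 9^19
= 1350851717672992089

Number of functions = 1350851717672992089


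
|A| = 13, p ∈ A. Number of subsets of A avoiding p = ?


Subsets of A avoiding p are subsets of A \ {p}, which has 12 elements.
Count = 2^(n-1) = 2^12
= 4096

Number of subsets avoiding p = 4096


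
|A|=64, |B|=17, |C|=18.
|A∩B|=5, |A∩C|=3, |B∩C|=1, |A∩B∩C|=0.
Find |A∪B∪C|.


|A∪B∪C| = |A|+|B|+|C| - |A∩B|-|A∩C|-|B∩C| + |A∩B∩C|
= 64+17+18 - 5-3-1 + 0
= 99 - 9 + 0
= 90

|A ∪ B ∪ C| = 90


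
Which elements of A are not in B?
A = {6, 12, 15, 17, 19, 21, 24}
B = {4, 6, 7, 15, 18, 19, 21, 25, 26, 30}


A \ B = elements in A but not in B
A = {6, 12, 15, 17, 19, 21, 24}
B = {4, 6, 7, 15, 18, 19, 21, 25, 26, 30}
Remove from A any elements in B
A \ B = {12, 17, 24}

A \ B = {12, 17, 24}


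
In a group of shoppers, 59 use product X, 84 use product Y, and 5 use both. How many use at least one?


|A ∪ B| = |A| + |B| - |A ∩ B|
= 59 + 84 - 5
= 138

|A ∪ B| = 138


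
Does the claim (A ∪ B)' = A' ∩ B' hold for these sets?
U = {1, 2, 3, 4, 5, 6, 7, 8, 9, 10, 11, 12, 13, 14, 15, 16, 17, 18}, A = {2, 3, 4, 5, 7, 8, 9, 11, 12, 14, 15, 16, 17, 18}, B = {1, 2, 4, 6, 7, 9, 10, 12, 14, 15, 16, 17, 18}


LHS: A ∪ B = {1, 2, 3, 4, 5, 6, 7, 8, 9, 10, 11, 12, 14, 15, 16, 17, 18}
(A ∪ B)' = U \ (A ∪ B) = {13}
A' = {1, 6, 10, 13}, B' = {3, 5, 8, 11, 13}
Claimed RHS: A' ∩ B' = {13}
Identity is VALID: LHS = RHS = {13} ✓

Identity is valid. (A ∪ B)' = A' ∩ B' = {13}


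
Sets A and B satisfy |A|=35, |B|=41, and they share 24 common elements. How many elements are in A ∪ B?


|A ∪ B| = |A| + |B| - |A ∩ B|
= 35 + 41 - 24
= 52

|A ∪ B| = 52


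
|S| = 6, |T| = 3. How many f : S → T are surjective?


n = |S| = 6, k = |T| = 3. Surjections via inclusion-exclusion:
S(n,k) = Σ(-1)^i × C(k,i) × (k-i)^n, i=0 to k
i=0: (-1)^0×C(3,0)×3^6 = 729
i=1: (-1)^1×C(3,1)×2^6 = -192
i=2: (-1)^2×C(3,2)×1^6 = 3
i=3: (-1)^3×C(3,3)×0^6 = 0
Total = 540

Number of surjections = 540


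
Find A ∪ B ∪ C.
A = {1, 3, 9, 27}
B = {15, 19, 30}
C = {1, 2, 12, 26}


A ∪ B = {1, 3, 9, 15, 19, 27, 30}
(A ∪ B) ∪ C = {1, 2, 3, 9, 12, 15, 19, 26, 27, 30}

A ∪ B ∪ C = {1, 2, 3, 9, 12, 15, 19, 26, 27, 30}


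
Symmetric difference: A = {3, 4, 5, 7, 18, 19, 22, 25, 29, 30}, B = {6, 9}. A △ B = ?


A △ B = (A \ B) ∪ (B \ A) = elements in exactly one of A or B
A \ B = {3, 4, 5, 7, 18, 19, 22, 25, 29, 30}
B \ A = {6, 9}
A △ B = {3, 4, 5, 6, 7, 9, 18, 19, 22, 25, 29, 30}

A △ B = {3, 4, 5, 6, 7, 9, 18, 19, 22, 25, 29, 30}


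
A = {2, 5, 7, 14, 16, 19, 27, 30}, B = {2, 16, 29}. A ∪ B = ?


A ∪ B = all elements in A or B (or both)
A = {2, 5, 7, 14, 16, 19, 27, 30}
B = {2, 16, 29}
A ∪ B = {2, 5, 7, 14, 16, 19, 27, 29, 30}

A ∪ B = {2, 5, 7, 14, 16, 19, 27, 29, 30}


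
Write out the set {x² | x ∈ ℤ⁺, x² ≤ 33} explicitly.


Checking each candidate:
Condition: positive perfect squares ≤ 33
Result = {1, 4, 9, 16, 25}

{1, 4, 9, 16, 25}


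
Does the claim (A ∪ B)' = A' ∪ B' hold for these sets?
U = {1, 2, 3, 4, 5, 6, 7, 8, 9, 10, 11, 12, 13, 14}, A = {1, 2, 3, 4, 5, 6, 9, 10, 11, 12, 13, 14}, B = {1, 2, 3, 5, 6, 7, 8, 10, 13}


LHS: A ∪ B = {1, 2, 3, 4, 5, 6, 7, 8, 9, 10, 11, 12, 13, 14}
(A ∪ B)' = U \ (A ∪ B) = ∅
A' = {7, 8}, B' = {4, 9, 11, 12, 14}
Claimed RHS: A' ∪ B' = {4, 7, 8, 9, 11, 12, 14}
Identity is INVALID: LHS = ∅ but the RHS claimed here equals {4, 7, 8, 9, 11, 12, 14}. The correct form is (A ∪ B)' = A' ∩ B'.

Identity is invalid: (A ∪ B)' = ∅ but A' ∪ B' = {4, 7, 8, 9, 11, 12, 14}. The correct De Morgan law is (A ∪ B)' = A' ∩ B'.


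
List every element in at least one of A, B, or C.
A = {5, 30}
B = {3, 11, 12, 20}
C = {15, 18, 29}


A ∪ B = {3, 5, 11, 12, 20, 30}
(A ∪ B) ∪ C = {3, 5, 11, 12, 15, 18, 20, 29, 30}

A ∪ B ∪ C = {3, 5, 11, 12, 15, 18, 20, 29, 30}


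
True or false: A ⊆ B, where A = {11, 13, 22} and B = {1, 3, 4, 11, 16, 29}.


A ⊆ B means every element of A is in B.
Elements in A not in B: {13, 22}
So A ⊄ B.

No, A ⊄ B


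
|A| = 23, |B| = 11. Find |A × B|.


|A × B| = |A| × |B|
= 23 × 11
= 253

|A × B| = 253


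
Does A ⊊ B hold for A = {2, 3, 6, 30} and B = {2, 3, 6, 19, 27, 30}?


A ⊂ B requires: A ⊆ B AND A ≠ B.
A ⊆ B? Yes
A = B? No
A ⊂ B: Yes (A is a proper subset of B)

Yes, A ⊂ B


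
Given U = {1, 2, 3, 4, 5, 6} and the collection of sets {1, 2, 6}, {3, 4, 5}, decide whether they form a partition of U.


A partition requires: (1) non-empty parts, (2) pairwise disjoint, (3) union = U
Parts: {1, 2, 6}, {3, 4, 5}
Union of parts: {1, 2, 3, 4, 5, 6}
U = {1, 2, 3, 4, 5, 6}
All non-empty? True
Pairwise disjoint? True
Covers U? True

Yes, valid partition


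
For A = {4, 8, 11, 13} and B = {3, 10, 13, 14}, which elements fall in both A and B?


A = {4, 8, 11, 13}
B = {3, 10, 13, 14}
Region: in both A and B
Elements: {13}

Elements in both A and B: {13}


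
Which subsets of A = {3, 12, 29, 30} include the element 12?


A subset of A contains 12 iff the remaining 3 elements form any subset of A \ {12}.
Count: 2^(n-1) = 2^3 = 8
Subsets containing 12: {12}, {3, 12}, {12, 29}, {12, 30}, {3, 12, 29}, {3, 12, 30}, {12, 29, 30}, {3, 12, 29, 30}

Subsets containing 12 (8 total): {12}, {3, 12}, {12, 29}, {12, 30}, {3, 12, 29}, {3, 12, 30}, {12, 29, 30}, {3, 12, 29, 30}


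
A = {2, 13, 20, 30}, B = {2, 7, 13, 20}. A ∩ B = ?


A ∩ B = elements in both A and B
A = {2, 13, 20, 30}
B = {2, 7, 13, 20}
A ∩ B = {2, 13, 20}

A ∩ B = {2, 13, 20}


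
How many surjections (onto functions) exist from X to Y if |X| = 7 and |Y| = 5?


n = |X| = 7, k = |Y| = 5. Surjections via inclusion-exclusion:
S(n,k) = Σ(-1)^i × C(k,i) × (k-i)^n, i=0 to k
i=0: (-1)^0×C(5,0)×5^7 = 78125
i=1: (-1)^1×C(5,1)×4^7 = -81920
i=2: (-1)^2×C(5,2)×3^7 = 21870
i=3: (-1)^3×C(5,3)×2^7 = -1280
i=4: (-1)^4×C(5,4)×1^7 = 5
i=5: (-1)^5×C(5,5)×0^7 = 0
Total = 16800

Number of surjections = 16800


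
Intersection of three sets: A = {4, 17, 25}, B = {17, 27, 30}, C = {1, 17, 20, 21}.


A ∩ B = {17}
(A ∩ B) ∩ C = {17}

A ∩ B ∩ C = {17}


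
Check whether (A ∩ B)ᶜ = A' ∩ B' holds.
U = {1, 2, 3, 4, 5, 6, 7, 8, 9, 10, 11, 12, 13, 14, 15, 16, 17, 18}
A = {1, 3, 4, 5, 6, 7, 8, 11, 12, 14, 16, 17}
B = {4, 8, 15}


LHS: A ∩ B = {4, 8}
(A ∩ B)' = U \ (A ∩ B) = {1, 2, 3, 5, 6, 7, 9, 10, 11, 12, 13, 14, 15, 16, 17, 18}
A' = {2, 9, 10, 13, 15, 18}, B' = {1, 2, 3, 5, 6, 7, 9, 10, 11, 12, 13, 14, 16, 17, 18}
Claimed RHS: A' ∩ B' = {2, 9, 10, 13, 18}
Identity is INVALID: LHS = {1, 2, 3, 5, 6, 7, 9, 10, 11, 12, 13, 14, 15, 16, 17, 18} but the RHS claimed here equals {2, 9, 10, 13, 18}. The correct form is (A ∩ B)' = A' ∪ B'.

Identity is invalid: (A ∩ B)' = {1, 2, 3, 5, 6, 7, 9, 10, 11, 12, 13, 14, 15, 16, 17, 18} but A' ∩ B' = {2, 9, 10, 13, 18}. The correct De Morgan law is (A ∩ B)' = A' ∪ B'.


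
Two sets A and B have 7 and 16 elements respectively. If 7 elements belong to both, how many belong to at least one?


|A ∪ B| = |A| + |B| - |A ∩ B|
= 7 + 16 - 7
= 16

|A ∪ B| = 16


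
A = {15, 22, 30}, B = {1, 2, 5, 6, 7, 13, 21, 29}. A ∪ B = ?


A ∪ B = all elements in A or B (or both)
A = {15, 22, 30}
B = {1, 2, 5, 6, 7, 13, 21, 29}
A ∪ B = {1, 2, 5, 6, 7, 13, 15, 21, 22, 29, 30}

A ∪ B = {1, 2, 5, 6, 7, 13, 15, 21, 22, 29, 30}


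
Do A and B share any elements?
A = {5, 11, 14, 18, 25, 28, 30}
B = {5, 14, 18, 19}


Disjoint means A ∩ B = ∅.
A ∩ B = {5, 14, 18}
A ∩ B ≠ ∅, so A and B are NOT disjoint.

Yes — A and B share the element(s) of A ∩ B = {5, 14, 18}, so they are not disjoint


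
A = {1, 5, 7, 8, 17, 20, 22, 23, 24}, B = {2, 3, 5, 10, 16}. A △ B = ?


A △ B = (A \ B) ∪ (B \ A) = elements in exactly one of A or B
A \ B = {1, 7, 8, 17, 20, 22, 23, 24}
B \ A = {2, 3, 10, 16}
A △ B = {1, 2, 3, 7, 8, 10, 16, 17, 20, 22, 23, 24}

A △ B = {1, 2, 3, 7, 8, 10, 16, 17, 20, 22, 23, 24}


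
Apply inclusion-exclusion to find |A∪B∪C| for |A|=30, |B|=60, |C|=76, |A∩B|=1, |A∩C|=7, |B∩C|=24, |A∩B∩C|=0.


|A∪B∪C| = |A|+|B|+|C| - |A∩B|-|A∩C|-|B∩C| + |A∩B∩C|
= 30+60+76 - 1-7-24 + 0
= 166 - 32 + 0
= 134

|A ∪ B ∪ C| = 134


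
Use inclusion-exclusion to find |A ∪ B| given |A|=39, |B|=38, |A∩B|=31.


|A ∪ B| = |A| + |B| - |A ∩ B|
= 39 + 38 - 31
= 46

|A ∪ B| = 46


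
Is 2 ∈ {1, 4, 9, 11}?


A = {1, 4, 9, 11}
Checking if 2 is in A
2 is not in A → False

2 ∉ A


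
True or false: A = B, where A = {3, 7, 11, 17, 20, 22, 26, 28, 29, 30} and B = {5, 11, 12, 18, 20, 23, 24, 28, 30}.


Two sets are equal iff they have exactly the same elements.
A = {3, 7, 11, 17, 20, 22, 26, 28, 29, 30}
B = {5, 11, 12, 18, 20, 23, 24, 28, 30}
Differences: {3, 5, 7, 12, 17, 18, 22, 23, 24, 26, 29}
A ≠ B

No, A ≠ B


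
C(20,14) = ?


C(n,k) = n! / (k!(n-k)!)
C(20,14) = 20! / (14!6!)
= 38760

C(20,14) = 38760


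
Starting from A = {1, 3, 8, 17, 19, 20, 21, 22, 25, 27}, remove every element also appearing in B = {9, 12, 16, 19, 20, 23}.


A \ B = elements in A but not in B
A = {1, 3, 8, 17, 19, 20, 21, 22, 25, 27}
B = {9, 12, 16, 19, 20, 23}
Remove from A any elements in B
A \ B = {1, 3, 8, 17, 21, 22, 25, 27}

A \ B = {1, 3, 8, 17, 21, 22, 25, 27}


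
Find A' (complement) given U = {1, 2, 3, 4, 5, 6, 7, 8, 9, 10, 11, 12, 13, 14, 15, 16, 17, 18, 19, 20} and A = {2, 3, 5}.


Aᶜ = U \ A = elements in U but not in A
U = {1, 2, 3, 4, 5, 6, 7, 8, 9, 10, 11, 12, 13, 14, 15, 16, 17, 18, 19, 20}
A = {2, 3, 5}
Aᶜ = {1, 4, 6, 7, 8, 9, 10, 11, 12, 13, 14, 15, 16, 17, 18, 19, 20}

Aᶜ = {1, 4, 6, 7, 8, 9, 10, 11, 12, 13, 14, 15, 16, 17, 18, 19, 20}


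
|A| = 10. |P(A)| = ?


Number of subsets = 2^n
= 2^10
= 1024

|P(A)| = 1024


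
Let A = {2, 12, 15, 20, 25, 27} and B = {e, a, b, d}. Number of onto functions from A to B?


n = |A| = 6, k = |B| = 4. Surjections via inclusion-exclusion:
S(n,k) = Σ(-1)^i × C(k,i) × (k-i)^n, i=0 to k
i=0: (-1)^0×C(4,0)×4^6 = 4096
i=1: (-1)^1×C(4,1)×3^6 = -2916
i=2: (-1)^2×C(4,2)×2^6 = 384
i=3: (-1)^3×C(4,3)×1^6 = -4
i=4: (-1)^4×C(4,4)×0^6 = 0
Total = 1560

Number of surjections = 1560


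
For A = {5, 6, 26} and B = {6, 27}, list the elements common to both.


A ∩ B = elements in both A and B
A = {5, 6, 26}
B = {6, 27}
A ∩ B = {6}

A ∩ B = {6}


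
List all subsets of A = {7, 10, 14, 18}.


|A| = 4, so |P(A)| = 2^4 = 16
Enumerate subsets by cardinality (0 to 4):
∅, {7}, {10}, {14}, {18}, {7, 10}, {7, 14}, {7, 18}, {10, 14}, {10, 18}, {14, 18}, {7, 10, 14}, {7, 10, 18}, {7, 14, 18}, {10, 14, 18}, {7, 10, 14, 18}

P(A) has 16 subsets: ∅, {7}, {10}, {14}, {18}, {7, 10}, {7, 14}, {7, 18}, {10, 14}, {10, 18}, {14, 18}, {7, 10, 14}, {7, 10, 18}, {7, 14, 18}, {10, 14, 18}, {7, 10, 14, 18}


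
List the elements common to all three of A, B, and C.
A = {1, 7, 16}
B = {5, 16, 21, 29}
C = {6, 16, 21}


A ∩ B = {16}
(A ∩ B) ∩ C = {16}

A ∩ B ∩ C = {16}


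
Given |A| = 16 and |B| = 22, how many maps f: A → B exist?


Each of |A| = 16 inputs maps to any of |B| = 22 outputs.
# functions = |B|^|A| = 22^16
= 3011361496339065143296

Number of functions = 3011361496339065143296


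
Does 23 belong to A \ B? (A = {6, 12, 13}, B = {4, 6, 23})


A = {6, 12, 13}, B = {4, 6, 23}
A \ B = elements in A but not in B
A \ B = {12, 13}
Checking if 23 ∈ A \ B
23 is not in A \ B → False

23 ∉ A \ B


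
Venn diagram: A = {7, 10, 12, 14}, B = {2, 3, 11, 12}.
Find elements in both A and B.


A = {7, 10, 12, 14}
B = {2, 3, 11, 12}
Region: in both A and B
Elements: {12}

Elements in both A and B: {12}


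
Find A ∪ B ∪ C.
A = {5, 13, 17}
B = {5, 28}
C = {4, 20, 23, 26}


A ∪ B = {5, 13, 17, 28}
(A ∪ B) ∪ C = {4, 5, 13, 17, 20, 23, 26, 28}

A ∪ B ∪ C = {4, 5, 13, 17, 20, 23, 26, 28}


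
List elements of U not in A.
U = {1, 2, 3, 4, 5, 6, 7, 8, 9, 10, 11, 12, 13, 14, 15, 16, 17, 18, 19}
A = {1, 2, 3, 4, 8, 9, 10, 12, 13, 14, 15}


Aᶜ = U \ A = elements in U but not in A
U = {1, 2, 3, 4, 5, 6, 7, 8, 9, 10, 11, 12, 13, 14, 15, 16, 17, 18, 19}
A = {1, 2, 3, 4, 8, 9, 10, 12, 13, 14, 15}
Aᶜ = {5, 6, 7, 11, 16, 17, 18, 19}

Aᶜ = {5, 6, 7, 11, 16, 17, 18, 19}


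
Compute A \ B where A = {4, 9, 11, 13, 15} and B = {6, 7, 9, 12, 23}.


A \ B = elements in A but not in B
A = {4, 9, 11, 13, 15}
B = {6, 7, 9, 12, 23}
Remove from A any elements in B
A \ B = {4, 11, 13, 15}

A \ B = {4, 11, 13, 15}


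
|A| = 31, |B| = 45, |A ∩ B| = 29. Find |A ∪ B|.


|A ∪ B| = |A| + |B| - |A ∩ B|
= 31 + 45 - 29
= 47

|A ∪ B| = 47


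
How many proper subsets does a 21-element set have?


Total subsets = 2^n = 2^21 = 2097152
Proper subsets exclude the set itself: 2^n - 1
= 2097152 - 1
= 2097151

Number of proper subsets = 2097151


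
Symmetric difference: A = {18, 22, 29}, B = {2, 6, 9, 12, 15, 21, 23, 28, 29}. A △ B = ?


A △ B = (A \ B) ∪ (B \ A) = elements in exactly one of A or B
A \ B = {18, 22}
B \ A = {2, 6, 9, 12, 15, 21, 23, 28}
A △ B = {2, 6, 9, 12, 15, 18, 21, 22, 23, 28}

A △ B = {2, 6, 9, 12, 15, 18, 21, 22, 23, 28}


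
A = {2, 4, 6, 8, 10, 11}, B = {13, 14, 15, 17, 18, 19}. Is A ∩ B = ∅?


Disjoint means A ∩ B = ∅.
A ∩ B = ∅
A ∩ B = ∅, so A and B are disjoint.

Yes, A and B are disjoint


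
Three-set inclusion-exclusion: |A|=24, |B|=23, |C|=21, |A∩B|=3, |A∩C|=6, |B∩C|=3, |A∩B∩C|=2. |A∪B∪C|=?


|A∪B∪C| = |A|+|B|+|C| - |A∩B|-|A∩C|-|B∩C| + |A∩B∩C|
= 24+23+21 - 3-6-3 + 2
= 68 - 12 + 2
= 58

|A ∪ B ∪ C| = 58


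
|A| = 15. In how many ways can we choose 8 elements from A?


C(n,k) = n! / (k!(n-k)!)
C(15,8) = 15! / (8!7!)
= 6435

C(15,8) = 6435


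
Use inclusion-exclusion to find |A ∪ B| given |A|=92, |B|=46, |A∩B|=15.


|A ∪ B| = |A| + |B| - |A ∩ B|
= 92 + 46 - 15
= 123

|A ∪ B| = 123


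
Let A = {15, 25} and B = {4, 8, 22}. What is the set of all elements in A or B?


A ∪ B = all elements in A or B (or both)
A = {15, 25}
B = {4, 8, 22}
A ∪ B = {4, 8, 15, 22, 25}

A ∪ B = {4, 8, 15, 22, 25}


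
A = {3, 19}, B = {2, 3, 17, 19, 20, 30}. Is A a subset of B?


A ⊆ B means every element of A is in B.
All elements of A are in B.
So A ⊆ B.

Yes, A ⊆ B


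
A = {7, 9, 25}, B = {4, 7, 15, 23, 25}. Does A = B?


Two sets are equal iff they have exactly the same elements.
A = {7, 9, 25}
B = {4, 7, 15, 23, 25}
Differences: {4, 9, 15, 23}
A ≠ B

No, A ≠ B


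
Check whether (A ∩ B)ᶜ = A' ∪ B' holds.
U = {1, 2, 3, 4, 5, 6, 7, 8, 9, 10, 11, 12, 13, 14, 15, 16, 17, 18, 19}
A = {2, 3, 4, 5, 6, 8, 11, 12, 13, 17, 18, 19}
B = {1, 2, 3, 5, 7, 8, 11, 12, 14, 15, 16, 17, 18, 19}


LHS: A ∩ B = {2, 3, 5, 8, 11, 12, 17, 18, 19}
(A ∩ B)' = U \ (A ∩ B) = {1, 4, 6, 7, 9, 10, 13, 14, 15, 16}
A' = {1, 7, 9, 10, 14, 15, 16}, B' = {4, 6, 9, 10, 13}
Claimed RHS: A' ∪ B' = {1, 4, 6, 7, 9, 10, 13, 14, 15, 16}
Identity is VALID: LHS = RHS = {1, 4, 6, 7, 9, 10, 13, 14, 15, 16} ✓

Identity is valid. (A ∩ B)' = A' ∪ B' = {1, 4, 6, 7, 9, 10, 13, 14, 15, 16}


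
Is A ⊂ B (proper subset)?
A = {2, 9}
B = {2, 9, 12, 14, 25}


A ⊂ B requires: A ⊆ B AND A ≠ B.
A ⊆ B? Yes
A = B? No
A ⊂ B: Yes (A is a proper subset of B)

Yes, A ⊂ B


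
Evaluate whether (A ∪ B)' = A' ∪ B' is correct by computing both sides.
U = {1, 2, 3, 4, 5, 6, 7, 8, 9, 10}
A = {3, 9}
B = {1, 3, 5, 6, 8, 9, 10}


LHS: A ∪ B = {1, 3, 5, 6, 8, 9, 10}
(A ∪ B)' = U \ (A ∪ B) = {2, 4, 7}
A' = {1, 2, 4, 5, 6, 7, 8, 10}, B' = {2, 4, 7}
Claimed RHS: A' ∪ B' = {1, 2, 4, 5, 6, 7, 8, 10}
Identity is INVALID: LHS = {2, 4, 7} but the RHS claimed here equals {1, 2, 4, 5, 6, 7, 8, 10}. The correct form is (A ∪ B)' = A' ∩ B'.

Identity is invalid: (A ∪ B)' = {2, 4, 7} but A' ∪ B' = {1, 2, 4, 5, 6, 7, 8, 10}. The correct De Morgan law is (A ∪ B)' = A' ∩ B'.


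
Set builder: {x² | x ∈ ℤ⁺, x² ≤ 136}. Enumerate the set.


Checking each candidate:
Condition: positive perfect squares ≤ 136
Result = {1, 4, 9, 16, 25, 36, 49, 64, 81, 100, 121}

{1, 4, 9, 16, 25, 36, 49, 64, 81, 100, 121}


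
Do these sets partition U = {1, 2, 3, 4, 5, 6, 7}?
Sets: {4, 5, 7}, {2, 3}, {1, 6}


A partition requires: (1) non-empty parts, (2) pairwise disjoint, (3) union = U
Parts: {4, 5, 7}, {2, 3}, {1, 6}
Union of parts: {1, 2, 3, 4, 5, 6, 7}
U = {1, 2, 3, 4, 5, 6, 7}
All non-empty? True
Pairwise disjoint? True
Covers U? True

Yes, valid partition


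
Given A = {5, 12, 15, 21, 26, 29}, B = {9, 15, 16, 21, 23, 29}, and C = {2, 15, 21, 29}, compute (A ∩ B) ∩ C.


A ∩ B = {15, 21, 29}
(A ∩ B) ∩ C = {15, 21, 29}

A ∩ B ∩ C = {15, 21, 29}


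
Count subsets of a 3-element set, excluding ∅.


Total subsets = 2^n = 2^3 = 8
Non-empty subsets exclude the empty set: 2^n - 1
= 8 - 1
= 7

Number of non-empty subsets = 7


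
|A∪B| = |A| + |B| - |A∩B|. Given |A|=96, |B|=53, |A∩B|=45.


|A ∪ B| = |A| + |B| - |A ∩ B|
= 96 + 53 - 45
= 104

|A ∪ B| = 104


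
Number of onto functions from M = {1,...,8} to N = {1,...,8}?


n = |M| = 8, k = |N| = 8. Surjections via inclusion-exclusion:
S(n,k) = Σ(-1)^i × C(k,i) × (k-i)^n, i=0 to k
i=0: (-1)^0×C(8,0)×8^8 = 16777216
i=1: (-1)^1×C(8,1)×7^8 = -46118408
i=2: (-1)^2×C(8,2)×6^8 = 47029248
i=3: (-1)^3×C(8,3)×5^8 = -21875000
i=4: (-1)^4×C(8,4)×4^8 = 4587520
i=5: (-1)^5×C(8,5)×3^8 = -367416
i=6: (-1)^6×C(8,6)×2^8 = 7168
i=7: (-1)^7×C(8,7)×1^8 = -8
i=8: (-1)^8×C(8,8)×0^8 = 0
Total = 40320

Number of surjections = 40320


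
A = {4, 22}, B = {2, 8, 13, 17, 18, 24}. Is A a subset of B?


A ⊆ B means every element of A is in B.
Elements in A not in B: {4, 22}
So A ⊄ B.

No, A ⊄ B


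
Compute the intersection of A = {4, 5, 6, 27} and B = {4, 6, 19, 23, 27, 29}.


A ∩ B = elements in both A and B
A = {4, 5, 6, 27}
B = {4, 6, 19, 23, 27, 29}
A ∩ B = {4, 6, 27}

A ∩ B = {4, 6, 27}


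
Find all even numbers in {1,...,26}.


Checking each candidate:
Condition: even numbers in {1,...,26}
Result = {2, 4, 6, 8, 10, 12, 14, 16, 18, 20, 22, 24, 26}

{2, 4, 6, 8, 10, 12, 14, 16, 18, 20, 22, 24, 26}


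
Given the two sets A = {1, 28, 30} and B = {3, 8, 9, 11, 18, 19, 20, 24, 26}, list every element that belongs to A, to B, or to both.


A ∪ B = all elements in A or B (or both)
A = {1, 28, 30}
B = {3, 8, 9, 11, 18, 19, 20, 24, 26}
A ∪ B = {1, 3, 8, 9, 11, 18, 19, 20, 24, 26, 28, 30}

A ∪ B = {1, 3, 8, 9, 11, 18, 19, 20, 24, 26, 28, 30}


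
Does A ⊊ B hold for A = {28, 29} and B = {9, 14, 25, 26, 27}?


A ⊂ B requires: A ⊆ B AND A ≠ B.
A ⊆ B? No
A ⊄ B, so A is not a proper subset.

No, A is not a proper subset of B


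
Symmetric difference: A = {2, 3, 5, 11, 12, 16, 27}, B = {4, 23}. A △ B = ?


A △ B = (A \ B) ∪ (B \ A) = elements in exactly one of A or B
A \ B = {2, 3, 5, 11, 12, 16, 27}
B \ A = {4, 23}
A △ B = {2, 3, 4, 5, 11, 12, 16, 23, 27}

A △ B = {2, 3, 4, 5, 11, 12, 16, 23, 27}


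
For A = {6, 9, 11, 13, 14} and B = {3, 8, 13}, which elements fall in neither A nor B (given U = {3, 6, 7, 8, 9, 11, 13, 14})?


A = {6, 9, 11, 13, 14}
B = {3, 8, 13}
Region: in neither A nor B (given U = {3, 6, 7, 8, 9, 11, 13, 14})
Elements: {7}

Elements in neither A nor B (given U = {3, 6, 7, 8, 9, 11, 13, 14}): {7}


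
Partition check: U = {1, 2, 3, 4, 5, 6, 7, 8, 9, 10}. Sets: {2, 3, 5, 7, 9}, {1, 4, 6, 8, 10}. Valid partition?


A partition requires: (1) non-empty parts, (2) pairwise disjoint, (3) union = U
Parts: {2, 3, 5, 7, 9}, {1, 4, 6, 8, 10}
Union of parts: {1, 2, 3, 4, 5, 6, 7, 8, 9, 10}
U = {1, 2, 3, 4, 5, 6, 7, 8, 9, 10}
All non-empty? True
Pairwise disjoint? True
Covers U? True

Yes, valid partition


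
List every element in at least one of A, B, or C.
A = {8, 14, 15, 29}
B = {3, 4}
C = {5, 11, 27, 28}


A ∪ B = {3, 4, 8, 14, 15, 29}
(A ∪ B) ∪ C = {3, 4, 5, 8, 11, 14, 15, 27, 28, 29}

A ∪ B ∪ C = {3, 4, 5, 8, 11, 14, 15, 27, 28, 29}


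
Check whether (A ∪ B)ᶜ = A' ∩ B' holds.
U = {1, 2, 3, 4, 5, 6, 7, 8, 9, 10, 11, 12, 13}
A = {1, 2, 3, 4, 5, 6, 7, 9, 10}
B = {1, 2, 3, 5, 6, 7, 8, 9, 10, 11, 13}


LHS: A ∪ B = {1, 2, 3, 4, 5, 6, 7, 8, 9, 10, 11, 13}
(A ∪ B)' = U \ (A ∪ B) = {12}
A' = {8, 11, 12, 13}, B' = {4, 12}
Claimed RHS: A' ∩ B' = {12}
Identity is VALID: LHS = RHS = {12} ✓

Identity is valid. (A ∪ B)' = A' ∩ B' = {12}


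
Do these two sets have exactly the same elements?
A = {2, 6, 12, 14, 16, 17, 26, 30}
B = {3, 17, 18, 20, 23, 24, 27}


Two sets are equal iff they have exactly the same elements.
A = {2, 6, 12, 14, 16, 17, 26, 30}
B = {3, 17, 18, 20, 23, 24, 27}
Differences: {2, 3, 6, 12, 14, 16, 18, 20, 23, 24, 26, 27, 30}
A ≠ B

No, A ≠ B


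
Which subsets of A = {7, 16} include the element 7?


A subset of A contains 7 iff the remaining 1 elements form any subset of A \ {7}.
Count: 2^(n-1) = 2^1 = 2
Subsets containing 7: {7}, {7, 16}

Subsets containing 7 (2 total): {7}, {7, 16}


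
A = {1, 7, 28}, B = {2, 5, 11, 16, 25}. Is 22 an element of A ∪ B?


A = {1, 7, 28}, B = {2, 5, 11, 16, 25}
A ∪ B = all elements in A or B
A ∪ B = {1, 2, 5, 7, 11, 16, 25, 28}
Checking if 22 ∈ A ∪ B
22 is not in A ∪ B → False

22 ∉ A ∪ B


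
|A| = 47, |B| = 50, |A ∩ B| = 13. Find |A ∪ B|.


|A ∪ B| = |A| + |B| - |A ∩ B|
= 47 + 50 - 13
= 84

|A ∪ B| = 84


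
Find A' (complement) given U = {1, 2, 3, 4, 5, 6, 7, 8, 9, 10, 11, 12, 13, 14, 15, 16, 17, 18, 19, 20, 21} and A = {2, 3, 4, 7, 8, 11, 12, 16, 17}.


Aᶜ = U \ A = elements in U but not in A
U = {1, 2, 3, 4, 5, 6, 7, 8, 9, 10, 11, 12, 13, 14, 15, 16, 17, 18, 19, 20, 21}
A = {2, 3, 4, 7, 8, 11, 12, 16, 17}
Aᶜ = {1, 5, 6, 9, 10, 13, 14, 15, 18, 19, 20, 21}

Aᶜ = {1, 5, 6, 9, 10, 13, 14, 15, 18, 19, 20, 21}


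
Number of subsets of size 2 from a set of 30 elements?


C(n,k) = n! / (k!(n-k)!)
C(30,2) = 30! / (2!28!)
= 435

C(30,2) = 435


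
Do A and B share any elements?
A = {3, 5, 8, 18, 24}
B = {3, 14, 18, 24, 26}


Disjoint means A ∩ B = ∅.
A ∩ B = {3, 18, 24}
A ∩ B ≠ ∅, so A and B are NOT disjoint.

Yes — A and B share the element(s) of A ∩ B = {3, 18, 24}, so they are not disjoint


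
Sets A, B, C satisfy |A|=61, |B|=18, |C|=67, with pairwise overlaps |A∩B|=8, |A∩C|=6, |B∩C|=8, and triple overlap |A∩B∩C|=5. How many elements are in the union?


|A∪B∪C| = |A|+|B|+|C| - |A∩B|-|A∩C|-|B∩C| + |A∩B∩C|
= 61+18+67 - 8-6-8 + 5
= 146 - 22 + 5
= 129

|A ∪ B ∪ C| = 129


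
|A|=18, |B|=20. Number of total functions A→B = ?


Each of |A| = 18 inputs maps to any of |B| = 20 outputs.
# functions = |B|^|A| = 20^18
= 262144000000000000000000

Number of functions = 262144000000000000000000


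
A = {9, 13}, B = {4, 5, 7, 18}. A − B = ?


A \ B = elements in A but not in B
A = {9, 13}
B = {4, 5, 7, 18}
Remove from A any elements in B
A \ B = {9, 13}

A \ B = {9, 13}


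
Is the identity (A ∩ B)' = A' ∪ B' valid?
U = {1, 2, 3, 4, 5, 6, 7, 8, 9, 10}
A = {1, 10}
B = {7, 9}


LHS: A ∩ B = ∅
(A ∩ B)' = U \ (A ∩ B) = {1, 2, 3, 4, 5, 6, 7, 8, 9, 10}
A' = {2, 3, 4, 5, 6, 7, 8, 9}, B' = {1, 2, 3, 4, 5, 6, 8, 10}
Claimed RHS: A' ∪ B' = {1, 2, 3, 4, 5, 6, 7, 8, 9, 10}
Identity is VALID: LHS = RHS = {1, 2, 3, 4, 5, 6, 7, 8, 9, 10} ✓

Identity is valid. (A ∩ B)' = A' ∪ B' = {1, 2, 3, 4, 5, 6, 7, 8, 9, 10}


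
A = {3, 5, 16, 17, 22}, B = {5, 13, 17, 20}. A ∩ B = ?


A ∩ B = elements in both A and B
A = {3, 5, 16, 17, 22}
B = {5, 13, 17, 20}
A ∩ B = {5, 17}

A ∩ B = {5, 17}


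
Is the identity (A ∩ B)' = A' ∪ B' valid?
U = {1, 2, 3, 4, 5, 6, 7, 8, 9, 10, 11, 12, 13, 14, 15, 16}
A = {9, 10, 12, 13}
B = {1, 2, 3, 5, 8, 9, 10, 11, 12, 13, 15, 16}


LHS: A ∩ B = {9, 10, 12, 13}
(A ∩ B)' = U \ (A ∩ B) = {1, 2, 3, 4, 5, 6, 7, 8, 11, 14, 15, 16}
A' = {1, 2, 3, 4, 5, 6, 7, 8, 11, 14, 15, 16}, B' = {4, 6, 7, 14}
Claimed RHS: A' ∪ B' = {1, 2, 3, 4, 5, 6, 7, 8, 11, 14, 15, 16}
Identity is VALID: LHS = RHS = {1, 2, 3, 4, 5, 6, 7, 8, 11, 14, 15, 16} ✓

Identity is valid. (A ∩ B)' = A' ∪ B' = {1, 2, 3, 4, 5, 6, 7, 8, 11, 14, 15, 16}


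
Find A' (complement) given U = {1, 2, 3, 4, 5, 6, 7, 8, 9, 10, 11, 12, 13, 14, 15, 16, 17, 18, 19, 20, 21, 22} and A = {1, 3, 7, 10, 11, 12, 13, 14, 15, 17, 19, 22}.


Aᶜ = U \ A = elements in U but not in A
U = {1, 2, 3, 4, 5, 6, 7, 8, 9, 10, 11, 12, 13, 14, 15, 16, 17, 18, 19, 20, 21, 22}
A = {1, 3, 7, 10, 11, 12, 13, 14, 15, 17, 19, 22}
Aᶜ = {2, 4, 5, 6, 8, 9, 16, 18, 20, 21}

Aᶜ = {2, 4, 5, 6, 8, 9, 16, 18, 20, 21}


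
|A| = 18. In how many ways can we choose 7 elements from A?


C(n,k) = n! / (k!(n-k)!)
C(18,7) = 18! / (7!11!)
= 31824

C(18,7) = 31824


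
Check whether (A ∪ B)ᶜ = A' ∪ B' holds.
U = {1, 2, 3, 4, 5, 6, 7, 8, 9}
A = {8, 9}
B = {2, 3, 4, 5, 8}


LHS: A ∪ B = {2, 3, 4, 5, 8, 9}
(A ∪ B)' = U \ (A ∪ B) = {1, 6, 7}
A' = {1, 2, 3, 4, 5, 6, 7}, B' = {1, 6, 7, 9}
Claimed RHS: A' ∪ B' = {1, 2, 3, 4, 5, 6, 7, 9}
Identity is INVALID: LHS = {1, 6, 7} but the RHS claimed here equals {1, 2, 3, 4, 5, 6, 7, 9}. The correct form is (A ∪ B)' = A' ∩ B'.

Identity is invalid: (A ∪ B)' = {1, 6, 7} but A' ∪ B' = {1, 2, 3, 4, 5, 6, 7, 9}. The correct De Morgan law is (A ∪ B)' = A' ∩ B'.


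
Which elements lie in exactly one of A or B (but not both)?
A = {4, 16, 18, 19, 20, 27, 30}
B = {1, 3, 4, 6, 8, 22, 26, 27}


A △ B = (A \ B) ∪ (B \ A) = elements in exactly one of A or B
A \ B = {16, 18, 19, 20, 30}
B \ A = {1, 3, 6, 8, 22, 26}
A △ B = {1, 3, 6, 8, 16, 18, 19, 20, 22, 26, 30}

A △ B = {1, 3, 6, 8, 16, 18, 19, 20, 22, 26, 30}


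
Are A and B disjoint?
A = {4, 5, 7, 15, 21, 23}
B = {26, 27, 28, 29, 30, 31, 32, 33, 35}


Disjoint means A ∩ B = ∅.
A ∩ B = ∅
A ∩ B = ∅, so A and B are disjoint.

Yes, A and B are disjoint


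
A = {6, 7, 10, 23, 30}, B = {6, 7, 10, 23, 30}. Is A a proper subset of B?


A ⊂ B requires: A ⊆ B AND A ≠ B.
A ⊆ B? Yes
A = B? Yes
A = B, so A is not a PROPER subset.

No, A is not a proper subset of B


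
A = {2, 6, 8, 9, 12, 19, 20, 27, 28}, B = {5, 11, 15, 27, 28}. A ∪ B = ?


A ∪ B = all elements in A or B (or both)
A = {2, 6, 8, 9, 12, 19, 20, 27, 28}
B = {5, 11, 15, 27, 28}
A ∪ B = {2, 5, 6, 8, 9, 11, 12, 15, 19, 20, 27, 28}

A ∪ B = {2, 5, 6, 8, 9, 11, 12, 15, 19, 20, 27, 28}


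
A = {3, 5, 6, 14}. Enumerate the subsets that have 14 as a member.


A subset of A contains 14 iff the remaining 3 elements form any subset of A \ {14}.
Count: 2^(n-1) = 2^3 = 8
Subsets containing 14: {14}, {3, 14}, {5, 14}, {6, 14}, {3, 5, 14}, {3, 6, 14}, {5, 6, 14}, {3, 5, 6, 14}

Subsets containing 14 (8 total): {14}, {3, 14}, {5, 14}, {6, 14}, {3, 5, 14}, {3, 6, 14}, {5, 6, 14}, {3, 5, 6, 14}


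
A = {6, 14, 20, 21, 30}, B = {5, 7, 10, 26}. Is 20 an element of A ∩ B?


A = {6, 14, 20, 21, 30}, B = {5, 7, 10, 26}
A ∩ B = elements in both A and B
A ∩ B = ∅
Checking if 20 ∈ A ∩ B
20 is not in A ∩ B → False

20 ∉ A ∩ B


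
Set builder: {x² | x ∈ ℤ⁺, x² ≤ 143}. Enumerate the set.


Checking each candidate:
Condition: positive perfect squares ≤ 143
Result = {1, 4, 9, 16, 25, 36, 49, 64, 81, 100, 121}

{1, 4, 9, 16, 25, 36, 49, 64, 81, 100, 121}


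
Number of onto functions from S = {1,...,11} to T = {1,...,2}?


n = |S| = 11, k = |T| = 2. Surjections via inclusion-exclusion:
S(n,k) = Σ(-1)^i × C(k,i) × (k-i)^n, i=0 to k
i=0: (-1)^0×C(2,0)×2^11 = 2048
i=1: (-1)^1×C(2,1)×1^11 = -2
i=2: (-1)^2×C(2,2)×0^11 = 0
Total = 2046

Number of surjections = 2046


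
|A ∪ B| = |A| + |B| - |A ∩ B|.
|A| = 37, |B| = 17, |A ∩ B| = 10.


|A ∪ B| = |A| + |B| - |A ∩ B|
= 37 + 17 - 10
= 44

|A ∪ B| = 44


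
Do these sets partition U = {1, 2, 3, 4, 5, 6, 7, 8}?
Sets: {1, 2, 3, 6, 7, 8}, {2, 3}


A partition requires: (1) non-empty parts, (2) pairwise disjoint, (3) union = U
Parts: {1, 2, 3, 6, 7, 8}, {2, 3}
Union of parts: {1, 2, 3, 6, 7, 8}
U = {1, 2, 3, 4, 5, 6, 7, 8}
All non-empty? True
Pairwise disjoint? False
Covers U? False

No, not a valid partition


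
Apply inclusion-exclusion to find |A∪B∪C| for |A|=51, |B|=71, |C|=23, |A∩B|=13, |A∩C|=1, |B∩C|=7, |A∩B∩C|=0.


|A∪B∪C| = |A|+|B|+|C| - |A∩B|-|A∩C|-|B∩C| + |A∩B∩C|
= 51+71+23 - 13-1-7 + 0
= 145 - 21 + 0
= 124

|A ∪ B ∪ C| = 124


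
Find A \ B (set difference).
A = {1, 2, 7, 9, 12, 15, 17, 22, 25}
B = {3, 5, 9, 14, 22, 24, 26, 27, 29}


A \ B = elements in A but not in B
A = {1, 2, 7, 9, 12, 15, 17, 22, 25}
B = {3, 5, 9, 14, 22, 24, 26, 27, 29}
Remove from A any elements in B
A \ B = {1, 2, 7, 12, 15, 17, 25}

A \ B = {1, 2, 7, 12, 15, 17, 25}


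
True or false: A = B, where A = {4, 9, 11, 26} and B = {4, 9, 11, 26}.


Two sets are equal iff they have exactly the same elements.
A = {4, 9, 11, 26}
B = {4, 9, 11, 26}
Same elements → A = B

Yes, A = B


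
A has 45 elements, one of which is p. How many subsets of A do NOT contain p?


Subsets of A avoiding p are subsets of A \ {p}, which has 44 elements.
Count = 2^(n-1) = 2^44
= 17592186044416

Number of subsets avoiding p = 17592186044416


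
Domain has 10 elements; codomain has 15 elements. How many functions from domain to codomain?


Each of |A| = 10 inputs maps to any of |B| = 15 outputs.
# functions = |B|^|A| = 15^10
= 576650390625

Number of functions = 576650390625


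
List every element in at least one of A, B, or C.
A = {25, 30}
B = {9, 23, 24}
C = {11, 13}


A ∪ B = {9, 23, 24, 25, 30}
(A ∪ B) ∪ C = {9, 11, 13, 23, 24, 25, 30}

A ∪ B ∪ C = {9, 11, 13, 23, 24, 25, 30}


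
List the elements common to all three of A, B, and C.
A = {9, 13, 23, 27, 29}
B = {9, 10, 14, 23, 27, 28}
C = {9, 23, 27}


A ∩ B = {9, 23, 27}
(A ∩ B) ∩ C = {9, 23, 27}

A ∩ B ∩ C = {9, 23, 27}


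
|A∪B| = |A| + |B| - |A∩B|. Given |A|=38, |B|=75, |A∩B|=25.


|A ∪ B| = |A| + |B| - |A ∩ B|
= 38 + 75 - 25
= 88

|A ∪ B| = 88


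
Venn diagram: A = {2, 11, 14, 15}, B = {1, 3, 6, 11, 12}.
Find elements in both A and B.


A = {2, 11, 14, 15}
B = {1, 3, 6, 11, 12}
Region: in both A and B
Elements: {11}

Elements in both A and B: {11}


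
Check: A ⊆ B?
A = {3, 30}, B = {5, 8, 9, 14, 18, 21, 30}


A ⊆ B means every element of A is in B.
Elements in A not in B: {3}
So A ⊄ B.

No, A ⊄ B


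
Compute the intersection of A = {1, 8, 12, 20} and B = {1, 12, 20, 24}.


A ∩ B = elements in both A and B
A = {1, 8, 12, 20}
B = {1, 12, 20, 24}
A ∩ B = {1, 12, 20}

A ∩ B = {1, 12, 20}


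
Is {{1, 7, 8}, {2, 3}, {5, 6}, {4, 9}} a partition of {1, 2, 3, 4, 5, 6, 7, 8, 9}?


A partition requires: (1) non-empty parts, (2) pairwise disjoint, (3) union = U
Parts: {1, 7, 8}, {2, 3}, {5, 6}, {4, 9}
Union of parts: {1, 2, 3, 4, 5, 6, 7, 8, 9}
U = {1, 2, 3, 4, 5, 6, 7, 8, 9}
All non-empty? True
Pairwise disjoint? True
Covers U? True

Yes, valid partition


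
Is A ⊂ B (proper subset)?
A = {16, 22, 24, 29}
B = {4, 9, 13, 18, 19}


A ⊂ B requires: A ⊆ B AND A ≠ B.
A ⊆ B? No
A ⊄ B, so A is not a proper subset.

No, A is not a proper subset of B


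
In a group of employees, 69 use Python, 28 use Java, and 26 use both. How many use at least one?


|A ∪ B| = |A| + |B| - |A ∩ B|
= 69 + 28 - 26
= 71

|A ∪ B| = 71


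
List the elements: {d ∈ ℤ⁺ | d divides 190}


Checking each candidate:
Condition: positive divisors of 190
Result = {1, 2, 5, 10, 19, 38, 95, 190}

{1, 2, 5, 10, 19, 38, 95, 190}


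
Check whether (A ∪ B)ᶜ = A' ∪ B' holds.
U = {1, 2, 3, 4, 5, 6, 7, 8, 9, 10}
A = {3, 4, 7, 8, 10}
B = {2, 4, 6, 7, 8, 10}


LHS: A ∪ B = {2, 3, 4, 6, 7, 8, 10}
(A ∪ B)' = U \ (A ∪ B) = {1, 5, 9}
A' = {1, 2, 5, 6, 9}, B' = {1, 3, 5, 9}
Claimed RHS: A' ∪ B' = {1, 2, 3, 5, 6, 9}
Identity is INVALID: LHS = {1, 5, 9} but the RHS claimed here equals {1, 2, 3, 5, 6, 9}. The correct form is (A ∪ B)' = A' ∩ B'.

Identity is invalid: (A ∪ B)' = {1, 5, 9} but A' ∪ B' = {1, 2, 3, 5, 6, 9}. The correct De Morgan law is (A ∪ B)' = A' ∩ B'.


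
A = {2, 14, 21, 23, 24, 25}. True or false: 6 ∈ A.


A = {2, 14, 21, 23, 24, 25}
Checking if 6 is in A
6 is not in A → False

6 ∉ A


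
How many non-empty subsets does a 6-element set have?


Total subsets = 2^n = 2^6 = 64
Non-empty subsets exclude the empty set: 2^n - 1
= 64 - 1
= 63

Number of non-empty subsets = 63


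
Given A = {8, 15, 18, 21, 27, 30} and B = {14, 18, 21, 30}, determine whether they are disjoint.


Disjoint means A ∩ B = ∅.
A ∩ B = {18, 21, 30}
A ∩ B ≠ ∅, so A and B are NOT disjoint.

No, A and B are not disjoint (A ∩ B = {18, 21, 30})


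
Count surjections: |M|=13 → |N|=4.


n = |M| = 13, k = |N| = 4. Surjections via inclusion-exclusion:
S(n,k) = Σ(-1)^i × C(k,i) × (k-i)^n, i=0 to k
i=0: (-1)^0×C(4,0)×4^13 = 67108864
i=1: (-1)^1×C(4,1)×3^13 = -6377292
i=2: (-1)^2×C(4,2)×2^13 = 49152
i=3: (-1)^3×C(4,3)×1^13 = -4
i=4: (-1)^4×C(4,4)×0^13 = 0
Total = 60780720

Number of surjections = 60780720


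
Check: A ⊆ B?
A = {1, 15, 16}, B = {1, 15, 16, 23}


A ⊆ B means every element of A is in B.
All elements of A are in B.
So A ⊆ B.

Yes, A ⊆ B


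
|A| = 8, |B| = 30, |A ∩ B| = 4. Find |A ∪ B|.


|A ∪ B| = |A| + |B| - |A ∩ B|
= 8 + 30 - 4
= 34

|A ∪ B| = 34


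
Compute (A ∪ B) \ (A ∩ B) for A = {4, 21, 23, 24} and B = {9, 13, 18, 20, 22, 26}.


A △ B = (A \ B) ∪ (B \ A) = elements in exactly one of A or B
A \ B = {4, 21, 23, 24}
B \ A = {9, 13, 18, 20, 22, 26}
A △ B = {4, 9, 13, 18, 20, 21, 22, 23, 24, 26}

A △ B = {4, 9, 13, 18, 20, 21, 22, 23, 24, 26}


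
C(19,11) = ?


C(n,k) = n! / (k!(n-k)!)
C(19,11) = 19! / (11!8!)
= 75582

C(19,11) = 75582


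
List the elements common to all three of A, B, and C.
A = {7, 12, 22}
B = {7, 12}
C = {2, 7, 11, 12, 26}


A ∩ B = {7, 12}
(A ∩ B) ∩ C = {7, 12}

A ∩ B ∩ C = {7, 12}


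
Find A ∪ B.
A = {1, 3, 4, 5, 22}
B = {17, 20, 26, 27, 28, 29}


A ∪ B = all elements in A or B (or both)
A = {1, 3, 4, 5, 22}
B = {17, 20, 26, 27, 28, 29}
A ∪ B = {1, 3, 4, 5, 17, 20, 22, 26, 27, 28, 29}

A ∪ B = {1, 3, 4, 5, 17, 20, 22, 26, 27, 28, 29}
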